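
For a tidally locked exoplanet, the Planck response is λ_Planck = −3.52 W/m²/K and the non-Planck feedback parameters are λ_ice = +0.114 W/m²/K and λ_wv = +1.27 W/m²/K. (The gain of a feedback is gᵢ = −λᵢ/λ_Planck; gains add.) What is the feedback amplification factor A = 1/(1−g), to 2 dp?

Convert to gains: g_ice = 0.114/3.52 = 0.03239; g_wv = 1.27/3.52 = 0.3608.
Total gain g = 0.39319.
A = 1/(1 − 0.39319) = 1.65.

1.65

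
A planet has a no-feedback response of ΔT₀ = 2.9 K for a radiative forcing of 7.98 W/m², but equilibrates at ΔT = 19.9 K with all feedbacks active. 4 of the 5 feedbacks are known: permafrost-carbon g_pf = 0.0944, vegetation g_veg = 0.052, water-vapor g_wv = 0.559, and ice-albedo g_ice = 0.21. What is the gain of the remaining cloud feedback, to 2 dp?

Amplification A = ΔT/ΔT₀ = 19.9/2.9 = 6.862.
Total gain g = 1 − 1/A = 1 − 1/6.862 = 0.8543.
Known gains sum to 0.0944 + 0.052 + 0.559 + 0.21 = 0.9154.
g_cld = 0.8543 − 0.9154 = -0.06.

-0.06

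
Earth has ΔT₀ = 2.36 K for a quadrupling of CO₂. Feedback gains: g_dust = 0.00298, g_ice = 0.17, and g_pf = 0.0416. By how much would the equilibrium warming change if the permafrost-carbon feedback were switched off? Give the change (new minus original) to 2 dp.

Original: g = 0.21458, ΔT = 2.36/(1−0.21458) = 3.0048 K.
Without permafrost-carbon: g' = 0.17298, ΔT' = 2.36/(1−0.17298) = 2.8536 K.
Change = 2.8536 − 3.0048 = -0.15 K.

-0.15 K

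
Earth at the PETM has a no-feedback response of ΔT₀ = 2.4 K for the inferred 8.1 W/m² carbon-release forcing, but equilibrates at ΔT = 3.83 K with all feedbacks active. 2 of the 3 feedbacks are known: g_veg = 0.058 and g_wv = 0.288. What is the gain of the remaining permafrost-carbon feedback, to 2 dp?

Amplification A = ΔT/ΔT₀ = 3.83/2.4 = 1.596.
Total gain g = 1 − 1/A = 1 − 1/1.596 = 0.3734.
Known gains sum to 0.058 + 0.288 = 0.346.
g_pf = 0.3734 − 0.346 = 0.03.

0.03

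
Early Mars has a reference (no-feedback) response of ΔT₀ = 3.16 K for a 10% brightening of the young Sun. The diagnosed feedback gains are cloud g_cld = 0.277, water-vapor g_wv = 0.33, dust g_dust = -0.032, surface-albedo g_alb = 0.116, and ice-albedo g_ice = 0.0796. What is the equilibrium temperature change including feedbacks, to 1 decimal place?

13.8 K

Total gain g = 0.277 + 0.33 − 0.032 + 0.116 + 0.0796 = 0.7706.
Amplification A = 1/(1 − 0.7706) = 4.359.
ΔT = 3.16 × 4.359 = 13.8 K.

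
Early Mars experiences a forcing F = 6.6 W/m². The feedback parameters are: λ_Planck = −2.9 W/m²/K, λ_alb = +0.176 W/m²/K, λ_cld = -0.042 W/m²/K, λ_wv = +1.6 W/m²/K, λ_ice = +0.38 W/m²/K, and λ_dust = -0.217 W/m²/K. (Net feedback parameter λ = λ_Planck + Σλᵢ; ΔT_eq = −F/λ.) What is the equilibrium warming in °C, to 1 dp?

Net feedback parameter λ = (−2.9) + (+0.176) + (-0.042) + (+1.6) + (+0.38) + (-0.217) = -1.003 W/m²/K.
ΔT = −F/λ = −6.6/(-1.003) = 6.6 °C.

6.6 °C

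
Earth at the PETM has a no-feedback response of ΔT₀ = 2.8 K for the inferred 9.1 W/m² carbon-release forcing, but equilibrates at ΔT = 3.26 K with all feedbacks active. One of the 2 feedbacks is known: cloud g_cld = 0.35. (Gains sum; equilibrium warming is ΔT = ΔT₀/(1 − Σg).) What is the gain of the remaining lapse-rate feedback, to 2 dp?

Amplification A = ΔT/ΔT₀ = 3.26/2.8 = 1.164.
Total gain g = 1 − 1/A = 1 − 1/1.164 = 0.1409.
The known gain is 0.35.
g_lr = 0.1409 − 0.35 = -0.21.

-0.21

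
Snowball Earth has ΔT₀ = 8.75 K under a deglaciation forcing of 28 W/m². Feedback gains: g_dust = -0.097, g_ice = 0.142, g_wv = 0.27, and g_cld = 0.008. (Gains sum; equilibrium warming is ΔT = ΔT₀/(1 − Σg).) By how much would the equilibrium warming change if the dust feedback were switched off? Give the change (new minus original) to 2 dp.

Original: g = 0.323, ΔT = 8.75/(1−0.323) = 12.9247 K.
Without dust: g' = 0.42, ΔT' = 8.75/(1−0.42) = 15.0862 K.
Change = 15.0862 − 12.9247 = 2.16 K.

2.16 K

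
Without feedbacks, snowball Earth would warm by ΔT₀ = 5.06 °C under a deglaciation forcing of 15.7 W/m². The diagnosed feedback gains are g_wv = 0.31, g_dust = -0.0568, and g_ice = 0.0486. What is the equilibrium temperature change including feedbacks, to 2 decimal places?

Total gain g = 0.31 − 0.0568 + 0.0486 = 0.3018.
Amplification A = 1/(1 − 0.3018) = 1.432.
ΔT = 5.06 × 1.432 = 7.25 °C.

7.25 °C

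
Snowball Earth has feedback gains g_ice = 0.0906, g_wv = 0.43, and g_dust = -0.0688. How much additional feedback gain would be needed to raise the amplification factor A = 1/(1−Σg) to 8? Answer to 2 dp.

Current total gain = 0.4518.
Target gain for A = 8: g* = 1 − 1/8 = 0.875.
Additional gain needed = 0.875 − 0.4518 = 0.42.

0.42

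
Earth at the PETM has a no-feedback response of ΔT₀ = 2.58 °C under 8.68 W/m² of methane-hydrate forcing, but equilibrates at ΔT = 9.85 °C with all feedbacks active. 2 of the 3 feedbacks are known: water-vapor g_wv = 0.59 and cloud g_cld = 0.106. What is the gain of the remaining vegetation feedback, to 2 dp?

Amplification A = ΔT/ΔT₀ = 9.85/2.58 = 3.818.
Total gain g = 1 − 1/A = 1 − 1/3.818 = 0.7381.
Known gains sum to 0.59 + 0.106 = 0.696.
g_veg = 0.7381 − 0.696 = 0.04.

0.04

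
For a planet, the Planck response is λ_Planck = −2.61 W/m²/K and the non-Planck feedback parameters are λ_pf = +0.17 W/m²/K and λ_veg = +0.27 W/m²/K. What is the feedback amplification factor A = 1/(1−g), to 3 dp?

1.203

Convert to gains: g_pf = 0.17/2.61 = 0.06513; g_veg = 0.27/2.61 = 0.1034.
Total gain g = 0.16853.
A = 1/(1 − 0.16853) = 1.203.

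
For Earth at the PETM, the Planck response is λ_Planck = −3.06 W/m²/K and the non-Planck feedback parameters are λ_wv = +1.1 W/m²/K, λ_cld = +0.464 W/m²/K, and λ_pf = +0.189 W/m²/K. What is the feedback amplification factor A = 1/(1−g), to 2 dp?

Convert to gains: g_wv = 1.1/3.06 = 0.3595; g_cld = 0.464/3.06 = 0.1516; g_pf = 0.189/3.06 = 0.06176.
Total gain g = 0.57286.
A = 1/(1 − 0.57286) = 2.34.

2.34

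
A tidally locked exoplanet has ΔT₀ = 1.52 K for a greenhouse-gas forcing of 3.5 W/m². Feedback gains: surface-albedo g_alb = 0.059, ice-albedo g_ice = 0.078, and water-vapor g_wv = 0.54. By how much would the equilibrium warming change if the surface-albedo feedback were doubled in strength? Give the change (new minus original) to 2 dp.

Original: g = 0.677, ΔT = 1.52/(1−0.677) = 4.7059 K.
With doubled surface-albedo: g' = 0.736, ΔT' = 1.52/(1−0.736) = 5.7576 K.
Change = 5.7576 − 4.7059 = 1.05 K.

1.05 K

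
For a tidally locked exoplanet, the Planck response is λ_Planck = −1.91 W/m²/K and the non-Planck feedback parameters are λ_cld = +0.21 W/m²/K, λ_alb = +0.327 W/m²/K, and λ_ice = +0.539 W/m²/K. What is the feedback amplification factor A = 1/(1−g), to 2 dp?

Convert to gains: g_cld = 0.21/1.91 = 0.1099; g_alb = 0.327/1.91 = 0.1712; g_ice = 0.539/1.91 = 0.2822.
Total gain g = 0.5633.
A = 1/(1 − 0.5633) = 2.29.

2.29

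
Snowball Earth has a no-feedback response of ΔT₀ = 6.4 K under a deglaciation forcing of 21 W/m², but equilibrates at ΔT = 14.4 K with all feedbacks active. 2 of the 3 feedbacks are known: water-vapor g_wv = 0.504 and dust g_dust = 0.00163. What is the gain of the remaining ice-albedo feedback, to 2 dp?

Amplification A = ΔT/ΔT₀ = 14.4/6.4 = 2.25.
Total gain g = 1 − 1/A = 1 − 1/2.25 = 0.5556.
Known gains sum to 0.504 + 0.00163 = 0.50563.
g_ice = 0.5556 − 0.50563 = 0.05.

0.05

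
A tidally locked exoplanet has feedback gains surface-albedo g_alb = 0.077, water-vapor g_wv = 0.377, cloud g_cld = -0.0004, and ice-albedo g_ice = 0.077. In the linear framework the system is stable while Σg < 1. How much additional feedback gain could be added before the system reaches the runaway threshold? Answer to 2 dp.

Current total gain = 0.077 + 0.377 − 0.0004 + 0.077 = 0.5306.
Margin to runaway = 1 − 0.5306 = 0.47.

0.47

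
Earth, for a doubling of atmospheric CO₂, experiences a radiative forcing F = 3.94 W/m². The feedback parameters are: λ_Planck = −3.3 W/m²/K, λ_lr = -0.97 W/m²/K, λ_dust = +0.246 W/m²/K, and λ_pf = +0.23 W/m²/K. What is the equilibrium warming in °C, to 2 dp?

1.04 °C

Net feedback parameter λ = (−3.3) + (-0.97) + (+0.246) + (+0.23) = -3.794 W/m²/K.
ΔT = −F/λ = −3.94/(-3.794) = 1.04 °C.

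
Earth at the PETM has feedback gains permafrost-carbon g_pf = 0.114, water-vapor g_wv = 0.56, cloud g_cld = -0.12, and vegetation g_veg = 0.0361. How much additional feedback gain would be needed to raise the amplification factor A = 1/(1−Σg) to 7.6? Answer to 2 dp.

0.28

Current total gain = 0.5901.
Target gain for A = 7.6: g* = 1 − 1/7.6 = 0.8684.
Additional gain needed = 0.8684 − 0.5901 = 0.28.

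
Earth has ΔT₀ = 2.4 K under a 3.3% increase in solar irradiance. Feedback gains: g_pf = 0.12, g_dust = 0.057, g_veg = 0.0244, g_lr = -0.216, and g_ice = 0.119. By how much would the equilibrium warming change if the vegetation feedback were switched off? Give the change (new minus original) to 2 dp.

-0.07 K

Original: g = 0.1044, ΔT = 2.4/(1−0.1044) = 2.6798 K.
Without vegetation: g' = 0.08, ΔT' = 2.4/(1−0.08) = 2.6087 K.
Change = 2.6087 − 2.6798 = -0.07 K.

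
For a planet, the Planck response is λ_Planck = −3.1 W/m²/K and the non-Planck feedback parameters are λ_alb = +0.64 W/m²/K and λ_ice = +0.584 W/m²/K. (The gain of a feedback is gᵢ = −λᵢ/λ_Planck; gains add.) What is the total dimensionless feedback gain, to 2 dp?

Convert to gains: g_alb = 0.64/3.1 = 0.2065; g_ice = 0.584/3.1 = 0.1884.
Total gain g = 0.3949.

0.39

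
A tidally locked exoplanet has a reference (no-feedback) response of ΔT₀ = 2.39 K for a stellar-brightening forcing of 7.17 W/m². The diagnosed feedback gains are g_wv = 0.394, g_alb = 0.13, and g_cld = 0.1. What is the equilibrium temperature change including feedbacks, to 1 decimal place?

Total gain g = 0.394 + 0.13 + 0.1 = 0.624.
Amplification A = 1/(1 − 0.624) = 2.66.
ΔT = 2.39 × 2.66 = 6.4 K.

6.4 K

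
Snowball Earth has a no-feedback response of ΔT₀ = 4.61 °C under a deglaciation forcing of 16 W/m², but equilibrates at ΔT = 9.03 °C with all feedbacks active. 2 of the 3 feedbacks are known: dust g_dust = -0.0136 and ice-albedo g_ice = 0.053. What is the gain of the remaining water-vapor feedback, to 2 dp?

0.45

Amplification A = ΔT/ΔT₀ = 9.03/4.61 = 1.959.
Total gain g = 1 − 1/A = 1 − 1/1.959 = 0.4895.
Known gains sum to -0.0136 + 0.053 = 0.0394.
g_wv = 0.4895 − 0.0394 = 0.45.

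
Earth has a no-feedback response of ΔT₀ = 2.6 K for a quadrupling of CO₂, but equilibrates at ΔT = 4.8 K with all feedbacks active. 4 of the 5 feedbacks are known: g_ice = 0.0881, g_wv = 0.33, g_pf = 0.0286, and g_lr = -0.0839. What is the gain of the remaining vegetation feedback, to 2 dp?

Amplification A = ΔT/ΔT₀ = 4.8/2.6 = 1.846.
Total gain g = 1 − 1/A = 1 − 1/1.846 = 0.4583.
Known gains sum to 0.0881 + 0.33 + 0.0286 − 0.0839 = 0.3628.
g_veg = 0.4583 − 0.3628 = 0.10.

0.10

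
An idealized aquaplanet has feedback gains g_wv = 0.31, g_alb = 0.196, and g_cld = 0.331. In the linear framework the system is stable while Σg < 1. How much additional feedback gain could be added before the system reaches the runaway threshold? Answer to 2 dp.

0.16

Current total gain = 0.31 + 0.196 + 0.331 = 0.837.
Margin to runaway = 1 − 0.837 = 0.16.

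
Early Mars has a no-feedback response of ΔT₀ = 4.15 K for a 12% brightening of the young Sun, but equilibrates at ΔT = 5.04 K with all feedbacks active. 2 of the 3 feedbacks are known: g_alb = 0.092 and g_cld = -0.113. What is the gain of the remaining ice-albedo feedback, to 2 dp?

0.20

Amplification A = ΔT/ΔT₀ = 5.04/4.15 = 1.214.
Total gain g = 1 − 1/A = 1 − 1/1.214 = 0.1763.
Known gains sum to 0.092 − 0.113 = -0.021.
g_ice = 0.1763 + 0.021 = 0.20.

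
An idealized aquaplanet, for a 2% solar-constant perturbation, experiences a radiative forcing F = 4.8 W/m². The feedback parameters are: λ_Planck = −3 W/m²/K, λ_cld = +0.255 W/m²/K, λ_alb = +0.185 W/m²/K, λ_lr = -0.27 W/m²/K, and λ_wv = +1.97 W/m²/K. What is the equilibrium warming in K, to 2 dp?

Net feedback parameter λ = (−3) + (+0.255) + (+0.185) + (-0.27) + (+1.97) = -0.86 W/m²/K.
ΔT = −F/λ = −4.8/(-0.86) = 5.58 K.

5.58 K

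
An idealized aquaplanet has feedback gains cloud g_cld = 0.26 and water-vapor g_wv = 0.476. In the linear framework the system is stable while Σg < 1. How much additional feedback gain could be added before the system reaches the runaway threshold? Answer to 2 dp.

Current total gain = 0.26 + 0.476 = 0.736.
Margin to runaway = 1 − 0.736 = 0.26.

0.26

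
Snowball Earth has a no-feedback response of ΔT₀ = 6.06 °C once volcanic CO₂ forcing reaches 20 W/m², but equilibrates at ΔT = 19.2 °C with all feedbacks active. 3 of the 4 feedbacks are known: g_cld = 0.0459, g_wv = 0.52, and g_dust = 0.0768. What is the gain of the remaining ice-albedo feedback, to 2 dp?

0.04

Amplification A = ΔT/ΔT₀ = 19.2/6.06 = 3.168.
Total gain g = 1 − 1/A = 1 − 1/3.168 = 0.6843.
Known gains sum to 0.0459 + 0.52 + 0.0768 = 0.6427.
g_ice = 0.6843 − 0.6427 = 0.04.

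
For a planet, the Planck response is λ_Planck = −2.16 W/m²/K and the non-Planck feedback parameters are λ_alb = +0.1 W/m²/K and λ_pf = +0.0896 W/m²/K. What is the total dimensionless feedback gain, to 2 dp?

Convert to gains: g_alb = 0.1/2.16 = 0.0463; g_pf = 0.0896/2.16 = 0.04148.
Total gain g = 0.08778.

0.09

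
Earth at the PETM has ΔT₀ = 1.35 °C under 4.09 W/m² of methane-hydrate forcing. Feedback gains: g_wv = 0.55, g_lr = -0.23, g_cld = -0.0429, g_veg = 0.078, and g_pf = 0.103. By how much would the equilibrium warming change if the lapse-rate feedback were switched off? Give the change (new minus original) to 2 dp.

Original: g = 0.4581, ΔT = 1.35/(1−0.4581) = 2.4912 °C.
Without lapse-rate: g' = 0.6881, ΔT' = 1.35/(1−0.6881) = 4.3283 °C.
Change = 4.3283 − 2.4912 = 1.84 °C.

1.84 °C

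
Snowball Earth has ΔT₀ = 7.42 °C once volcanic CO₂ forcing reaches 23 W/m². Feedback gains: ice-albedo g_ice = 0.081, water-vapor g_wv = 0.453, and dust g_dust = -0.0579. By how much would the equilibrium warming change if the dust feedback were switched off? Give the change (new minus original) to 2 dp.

Original: g = 0.4761, ΔT = 7.42/(1−0.4761) = 14.1630 °C.
Without dust: g' = 0.534, ΔT' = 7.42/(1−0.534) = 15.9227 °C.
Change = 15.9227 − 14.1630 = 1.76 °C.

1.76 °C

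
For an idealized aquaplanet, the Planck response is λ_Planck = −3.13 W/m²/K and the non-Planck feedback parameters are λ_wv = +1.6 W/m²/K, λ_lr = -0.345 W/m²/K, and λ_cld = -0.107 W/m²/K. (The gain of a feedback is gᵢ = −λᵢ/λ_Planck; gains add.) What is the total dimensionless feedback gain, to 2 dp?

0.37

Convert to gains: g_wv = 1.6/3.13 = 0.5112; g_lr = -0.345/3.13 = -0.1102; g_cld = -0.107/3.13 = -0.03419.
Total gain g = 0.36681.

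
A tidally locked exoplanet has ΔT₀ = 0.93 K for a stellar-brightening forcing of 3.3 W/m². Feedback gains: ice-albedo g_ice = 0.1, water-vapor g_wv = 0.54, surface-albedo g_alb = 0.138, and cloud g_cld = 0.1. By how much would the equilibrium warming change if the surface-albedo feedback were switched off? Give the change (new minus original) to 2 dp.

Original: g = 0.878, ΔT = 0.93/(1−0.878) = 7.6230 K.
Without surface-albedo: g' = 0.74, ΔT' = 0.93/(1−0.74) = 3.5769 K.
Change = 3.5769 − 7.6230 = -4.05 K.

-4.05 K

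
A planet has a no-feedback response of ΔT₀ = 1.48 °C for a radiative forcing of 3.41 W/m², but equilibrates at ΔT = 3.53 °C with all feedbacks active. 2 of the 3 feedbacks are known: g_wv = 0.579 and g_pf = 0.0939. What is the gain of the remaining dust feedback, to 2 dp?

Amplification A = ΔT/ΔT₀ = 3.53/1.48 = 2.385.
Total gain g = 1 − 1/A = 1 − 1/2.385 = 0.5807.
Known gains sum to 0.579 + 0.0939 = 0.6729.
g_dust = 0.5807 − 0.6729 = -0.09.

-0.09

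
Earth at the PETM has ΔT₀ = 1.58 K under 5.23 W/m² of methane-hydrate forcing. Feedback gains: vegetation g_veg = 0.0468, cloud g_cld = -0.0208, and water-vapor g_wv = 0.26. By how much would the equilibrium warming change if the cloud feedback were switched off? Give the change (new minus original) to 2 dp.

Original: g = 0.286, ΔT = 1.58/(1−0.286) = 2.2129 K.
Without cloud: g' = 0.3068, ΔT' = 1.58/(1−0.3068) = 2.2793 K.
Change = 2.2793 − 2.2129 = 0.07 K.

0.07 K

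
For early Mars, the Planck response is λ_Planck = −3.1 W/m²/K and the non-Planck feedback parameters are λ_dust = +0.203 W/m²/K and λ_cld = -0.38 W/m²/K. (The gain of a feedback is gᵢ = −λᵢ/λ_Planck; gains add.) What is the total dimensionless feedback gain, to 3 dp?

-0.057

Convert to gains: g_dust = 0.203/3.1 = 0.06548; g_cld = -0.38/3.1 = -0.1226.
Total gain g = -0.05712.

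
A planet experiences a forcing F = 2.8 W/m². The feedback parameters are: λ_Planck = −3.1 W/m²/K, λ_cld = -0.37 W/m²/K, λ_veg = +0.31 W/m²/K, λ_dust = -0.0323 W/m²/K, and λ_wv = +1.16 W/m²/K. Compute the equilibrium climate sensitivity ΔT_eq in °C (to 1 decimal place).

Net feedback parameter λ = (−3.1) + (-0.37) + (+0.31) + (-0.0323) + (+1.16) = -2.0323 W/m²/K.
ΔT = −F/λ = −2.8/(-2.0323) = 1.4 °C.

1.4 °C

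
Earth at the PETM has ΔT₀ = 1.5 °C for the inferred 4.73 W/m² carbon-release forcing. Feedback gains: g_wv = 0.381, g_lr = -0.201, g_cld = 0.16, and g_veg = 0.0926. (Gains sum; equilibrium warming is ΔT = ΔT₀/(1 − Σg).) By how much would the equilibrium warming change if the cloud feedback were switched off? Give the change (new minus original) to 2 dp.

-0.58 °C

Original: g = 0.4326, ΔT = 1.5/(1−0.4326) = 2.6436 °C.
Without cloud: g' = 0.2726, ΔT' = 1.5/(1−0.2726) = 2.0621 °C.
Change = 2.0621 − 2.6436 = -0.58 °C.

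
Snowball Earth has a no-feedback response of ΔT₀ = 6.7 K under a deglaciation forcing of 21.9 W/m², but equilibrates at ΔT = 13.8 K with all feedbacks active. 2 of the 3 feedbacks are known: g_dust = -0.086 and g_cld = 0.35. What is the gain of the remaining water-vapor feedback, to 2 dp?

Amplification A = ΔT/ΔT₀ = 13.8/6.7 = 2.06.
Total gain g = 1 − 1/A = 1 − 1/2.06 = 0.5146.
Known gains sum to -0.086 + 0.35 = 0.264.
g_wv = 0.5146 − 0.264 = 0.25.

0.25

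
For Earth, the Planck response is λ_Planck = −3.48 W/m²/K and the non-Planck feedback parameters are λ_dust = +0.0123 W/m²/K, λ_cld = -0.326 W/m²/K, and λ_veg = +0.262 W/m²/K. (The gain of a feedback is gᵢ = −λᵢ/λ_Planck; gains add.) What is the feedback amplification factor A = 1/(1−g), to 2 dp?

Convert to gains: g_dust = 0.0123/3.48 = 0.003534; g_cld = -0.326/3.48 = -0.09368; g_veg = 0.262/3.48 = 0.07529.
Total gain g = -0.014856.
A = 1/(1 + 0.014856) = 0.99.

0.99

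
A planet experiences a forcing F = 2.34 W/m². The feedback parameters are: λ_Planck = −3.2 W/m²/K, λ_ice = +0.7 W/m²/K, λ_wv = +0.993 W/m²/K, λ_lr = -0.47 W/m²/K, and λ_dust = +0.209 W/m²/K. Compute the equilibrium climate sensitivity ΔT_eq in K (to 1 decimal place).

Net feedback parameter λ = (−3.2) + (+0.7) + (+0.993) + (-0.47) + (+0.209) = -1.768 W/m²/K.
ΔT = −F/λ = −2.34/(-1.768) = 1.3 K.

1.3 K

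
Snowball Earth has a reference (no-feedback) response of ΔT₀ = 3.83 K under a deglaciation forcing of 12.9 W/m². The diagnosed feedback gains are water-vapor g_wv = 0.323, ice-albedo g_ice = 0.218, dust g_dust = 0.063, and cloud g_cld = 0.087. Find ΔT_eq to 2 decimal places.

Total gain g = 0.323 + 0.218 + 0.063 + 0.087 = 0.691.
Amplification A = 1/(1 − 0.691) = 3.236.
ΔT = 3.83 × 3.236 = 12.39 K.

12.39 K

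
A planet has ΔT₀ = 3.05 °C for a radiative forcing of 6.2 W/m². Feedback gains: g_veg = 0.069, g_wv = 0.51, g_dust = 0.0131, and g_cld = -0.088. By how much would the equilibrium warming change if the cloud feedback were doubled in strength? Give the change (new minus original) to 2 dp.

Original: g = 0.5041, ΔT = 3.05/(1−0.5041) = 6.1504 °C.
With doubled cloud: g' = 0.4161, ΔT' = 3.05/(1−0.4161) = 5.2235 °C.
Change = 5.2235 − 6.1504 = -0.93 °C.

-0.93 °C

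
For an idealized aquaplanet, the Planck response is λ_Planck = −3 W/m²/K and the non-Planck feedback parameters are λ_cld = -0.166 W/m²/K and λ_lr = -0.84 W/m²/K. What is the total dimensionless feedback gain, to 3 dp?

-0.335

Convert to gains: g_cld = -0.166/3 = -0.05533; g_lr = -0.84/3 = -0.28.
Total gain g = -0.33533.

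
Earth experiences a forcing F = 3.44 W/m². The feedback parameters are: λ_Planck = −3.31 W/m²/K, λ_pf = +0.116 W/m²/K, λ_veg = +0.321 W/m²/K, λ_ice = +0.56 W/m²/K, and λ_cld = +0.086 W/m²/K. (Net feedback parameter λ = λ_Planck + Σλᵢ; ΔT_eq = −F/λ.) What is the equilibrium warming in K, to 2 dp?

1.54 K

Net feedback parameter λ = (−3.31) + (+0.116) + (+0.321) + (+0.56) + (+0.086) = -2.227 W/m²/K.
ΔT = −F/λ = −3.44/(-2.227) = 1.54 K.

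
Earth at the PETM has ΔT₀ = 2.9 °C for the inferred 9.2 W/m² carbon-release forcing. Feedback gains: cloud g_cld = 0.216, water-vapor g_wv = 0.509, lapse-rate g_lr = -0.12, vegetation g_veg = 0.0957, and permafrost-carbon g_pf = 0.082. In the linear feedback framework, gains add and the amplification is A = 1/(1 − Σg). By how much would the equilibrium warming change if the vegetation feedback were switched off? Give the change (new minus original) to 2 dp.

-4.08 °C

Original: g = 0.7827, ΔT = 2.9/(1−0.7827) = 13.3456 °C.
Without vegetation: g' = 0.687, ΔT' = 2.9/(1−0.687) = 9.2652 °C.
Change = 9.2652 − 13.3456 = -4.08 °C.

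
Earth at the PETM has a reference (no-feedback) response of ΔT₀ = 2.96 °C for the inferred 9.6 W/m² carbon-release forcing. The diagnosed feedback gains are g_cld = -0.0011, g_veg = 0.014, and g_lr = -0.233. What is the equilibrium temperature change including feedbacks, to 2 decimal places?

Total gain g = -0.0011 + 0.014 − 0.233 = -0.2201.
Amplification A = 1/(1 + 0.2201) = 0.8196.
ΔT = 2.96 × 0.8196 = 2.43 °C.

2.43 °C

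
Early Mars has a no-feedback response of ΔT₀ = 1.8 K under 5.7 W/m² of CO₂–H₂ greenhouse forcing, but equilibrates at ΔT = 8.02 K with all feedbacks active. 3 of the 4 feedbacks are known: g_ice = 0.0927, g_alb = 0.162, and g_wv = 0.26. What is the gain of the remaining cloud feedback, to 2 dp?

Amplification A = ΔT/ΔT₀ = 8.02/1.8 = 4.456.
Total gain g = 1 − 1/A = 1 − 1/4.456 = 0.7756.
Known gains sum to 0.0927 + 0.162 + 0.26 = 0.5147.
g_cld = 0.7756 − 0.5147 = 0.26.

0.26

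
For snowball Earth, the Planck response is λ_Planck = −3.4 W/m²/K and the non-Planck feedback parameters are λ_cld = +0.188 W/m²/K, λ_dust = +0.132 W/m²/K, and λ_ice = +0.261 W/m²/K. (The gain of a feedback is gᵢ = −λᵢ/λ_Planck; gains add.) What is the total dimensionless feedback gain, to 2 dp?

0.17

Convert to gains: g_cld = 0.188/3.4 = 0.05529; g_dust = 0.132/3.4 = 0.03882; g_ice = 0.261/3.4 = 0.07676.
Total gain g = 0.17087.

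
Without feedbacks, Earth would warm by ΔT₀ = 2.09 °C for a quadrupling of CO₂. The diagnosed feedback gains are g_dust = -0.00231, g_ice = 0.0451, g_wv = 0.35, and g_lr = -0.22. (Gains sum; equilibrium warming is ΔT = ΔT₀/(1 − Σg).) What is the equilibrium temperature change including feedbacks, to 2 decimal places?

2.53 °C

Total gain g = -0.00231 + 0.0451 + 0.35 − 0.22 = 0.17279.
Amplification A = 1/(1 − 0.17279) = 1.209.
ΔT = 2.09 × 1.209 = 2.53 °C.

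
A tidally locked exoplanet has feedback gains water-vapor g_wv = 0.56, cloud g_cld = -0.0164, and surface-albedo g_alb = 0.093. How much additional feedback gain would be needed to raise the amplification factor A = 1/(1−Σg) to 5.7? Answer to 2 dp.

0.19

Current total gain = 0.6366.
Target gain for A = 5.7: g* = 1 − 1/5.7 = 0.8246.
Additional gain needed = 0.8246 − 0.6366 = 0.19.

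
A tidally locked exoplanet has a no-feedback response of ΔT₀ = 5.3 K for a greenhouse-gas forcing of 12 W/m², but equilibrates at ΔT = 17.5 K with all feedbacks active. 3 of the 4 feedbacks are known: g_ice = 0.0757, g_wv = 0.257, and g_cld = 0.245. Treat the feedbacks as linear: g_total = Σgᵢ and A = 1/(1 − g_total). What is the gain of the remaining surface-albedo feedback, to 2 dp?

Amplification A = ΔT/ΔT₀ = 17.5/5.3 = 3.302.
Total gain g = 1 − 1/A = 1 − 1/3.302 = 0.6972.
Known gains sum to 0.0757 + 0.257 + 0.245 = 0.5777.
g_alb = 0.6972 − 0.5777 = 0.12.

0.12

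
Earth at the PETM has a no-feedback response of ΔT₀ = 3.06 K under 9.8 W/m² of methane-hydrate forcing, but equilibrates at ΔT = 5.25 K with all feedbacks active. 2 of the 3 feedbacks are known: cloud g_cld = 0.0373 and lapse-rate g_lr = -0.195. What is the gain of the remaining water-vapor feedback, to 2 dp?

Amplification A = ΔT/ΔT₀ = 5.25/3.06 = 1.716.
Total gain g = 1 − 1/A = 1 − 1/1.716 = 0.4172.
Known gains sum to 0.0373 − 0.195 = -0.1577.
g_wv = 0.4172 + 0.1577 = 0.57.

0.57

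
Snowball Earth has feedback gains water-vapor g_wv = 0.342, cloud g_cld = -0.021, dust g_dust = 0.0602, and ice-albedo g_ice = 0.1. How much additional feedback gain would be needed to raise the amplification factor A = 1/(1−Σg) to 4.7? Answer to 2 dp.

Current total gain = 0.4812.
Target gain for A = 4.7: g* = 1 − 1/4.7 = 0.7872.
Additional gain needed = 0.7872 − 0.4812 = 0.31.

0.31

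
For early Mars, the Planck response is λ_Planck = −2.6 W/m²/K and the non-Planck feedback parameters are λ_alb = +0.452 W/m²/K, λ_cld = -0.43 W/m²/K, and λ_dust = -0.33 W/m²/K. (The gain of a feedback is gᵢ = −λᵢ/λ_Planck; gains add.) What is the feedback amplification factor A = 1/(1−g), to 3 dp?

Convert to gains: g_alb = 0.452/2.6 = 0.1738; g_cld = -0.43/2.6 = -0.1654; g_dust = -0.33/2.6 = -0.1269.
Total gain g = -0.1185.
A = 1/(1 + 0.1185) = 0.894.

0.894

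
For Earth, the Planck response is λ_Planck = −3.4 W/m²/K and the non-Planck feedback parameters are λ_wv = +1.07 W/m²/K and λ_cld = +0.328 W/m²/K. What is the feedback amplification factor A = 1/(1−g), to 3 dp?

1.698

Convert to gains: g_wv = 1.07/3.4 = 0.3147; g_cld = 0.328/3.4 = 0.09647.
Total gain g = 0.41117.
A = 1/(1 − 0.41117) = 1.698.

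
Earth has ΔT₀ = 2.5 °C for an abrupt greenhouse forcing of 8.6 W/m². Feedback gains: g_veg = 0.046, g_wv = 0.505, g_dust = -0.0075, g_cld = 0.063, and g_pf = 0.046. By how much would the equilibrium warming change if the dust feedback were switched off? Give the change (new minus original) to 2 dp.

0.16 °C

Original: g = 0.6525, ΔT = 2.5/(1−0.6525) = 7.1942 °C.
Without dust: g' = 0.66, ΔT' = 2.5/(1−0.66) = 7.3529 °C.
Change = 7.3529 − 7.1942 = 0.16 °C.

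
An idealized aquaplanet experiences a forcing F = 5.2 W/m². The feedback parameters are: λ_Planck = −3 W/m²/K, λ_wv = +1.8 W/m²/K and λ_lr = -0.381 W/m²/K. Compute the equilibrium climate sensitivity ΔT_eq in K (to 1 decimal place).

3.3 K

Net feedback parameter λ = (−3) + (+1.8) + (-0.381) = -1.581 W/m²/K.
ΔT = −F/λ = −5.2/(-1.581) = 3.3 K.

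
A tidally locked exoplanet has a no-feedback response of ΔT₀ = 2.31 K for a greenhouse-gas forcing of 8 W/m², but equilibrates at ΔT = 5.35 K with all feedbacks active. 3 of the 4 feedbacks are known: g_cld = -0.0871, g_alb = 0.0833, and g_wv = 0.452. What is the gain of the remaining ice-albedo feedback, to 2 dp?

Amplification A = ΔT/ΔT₀ = 5.35/2.31 = 2.316.
Total gain g = 1 − 1/A = 1 − 1/2.316 = 0.5682.
Known gains sum to -0.0871 + 0.0833 + 0.452 = 0.4482.
g_ice = 0.5682 − 0.4482 = 0.12.

0.12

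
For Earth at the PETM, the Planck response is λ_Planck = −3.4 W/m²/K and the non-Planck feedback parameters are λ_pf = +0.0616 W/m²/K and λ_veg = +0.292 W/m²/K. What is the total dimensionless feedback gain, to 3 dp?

Convert to gains: g_pf = 0.0616/3.4 = 0.01812; g_veg = 0.292/3.4 = 0.08588.
Total gain g = 0.104.

0.104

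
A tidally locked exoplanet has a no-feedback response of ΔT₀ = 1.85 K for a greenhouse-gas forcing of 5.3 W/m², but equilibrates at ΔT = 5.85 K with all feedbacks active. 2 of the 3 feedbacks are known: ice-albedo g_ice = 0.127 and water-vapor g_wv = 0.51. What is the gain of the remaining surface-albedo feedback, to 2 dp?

Amplification A = ΔT/ΔT₀ = 5.85/1.85 = 3.162.
Total gain g = 1 − 1/A = 1 − 1/3.162 = 0.6837.
Known gains sum to 0.127 + 0.51 = 0.637.
g_alb = 0.6837 − 0.637 = 0.05.

0.05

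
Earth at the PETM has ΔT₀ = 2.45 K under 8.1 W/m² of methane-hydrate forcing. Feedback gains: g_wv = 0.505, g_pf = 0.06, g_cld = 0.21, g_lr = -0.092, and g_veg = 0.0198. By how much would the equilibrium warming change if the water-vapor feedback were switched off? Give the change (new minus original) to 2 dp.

-5.19 K

Original: g = 0.7028, ΔT = 2.45/(1−0.7028) = 8.2436 K.
Without water-vapor: g' = 0.1978, ΔT' = 2.45/(1−0.1978) = 3.0541 K.
Change = 3.0541 − 8.2436 = -5.19 K.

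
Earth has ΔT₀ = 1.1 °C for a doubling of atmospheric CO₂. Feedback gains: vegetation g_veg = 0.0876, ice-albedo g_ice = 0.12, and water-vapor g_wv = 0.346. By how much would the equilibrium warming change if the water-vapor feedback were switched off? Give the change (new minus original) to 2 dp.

Original: g = 0.5536, ΔT = 1.1/(1−0.5536) = 2.4642 °C.
Without water-vapor: g' = 0.2076, ΔT' = 1.1/(1−0.2076) = 1.3882 °C.
Change = 1.3882 − 2.4642 = -1.08 °C.

-1.08 °C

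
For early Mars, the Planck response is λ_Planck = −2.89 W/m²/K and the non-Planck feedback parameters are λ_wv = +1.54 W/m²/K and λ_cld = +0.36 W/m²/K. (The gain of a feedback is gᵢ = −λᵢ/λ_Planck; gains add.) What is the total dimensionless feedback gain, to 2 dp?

Convert to gains: g_wv = 1.54/2.89 = 0.5329; g_cld = 0.36/2.89 = 0.1246.
Total gain g = 0.6575.

0.66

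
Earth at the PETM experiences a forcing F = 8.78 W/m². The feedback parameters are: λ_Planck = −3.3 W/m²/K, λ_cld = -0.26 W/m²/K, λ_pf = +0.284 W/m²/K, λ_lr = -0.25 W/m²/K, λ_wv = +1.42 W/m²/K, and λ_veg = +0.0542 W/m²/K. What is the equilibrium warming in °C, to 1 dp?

4.3 °C

Net feedback parameter λ = (−3.3) + (-0.26) + (+0.284) + (-0.25) + (+1.42) + (+0.0542) = -2.0518 W/m²/K.
ΔT = −F/λ = −8.78/(-2.0518) = 4.3 °C.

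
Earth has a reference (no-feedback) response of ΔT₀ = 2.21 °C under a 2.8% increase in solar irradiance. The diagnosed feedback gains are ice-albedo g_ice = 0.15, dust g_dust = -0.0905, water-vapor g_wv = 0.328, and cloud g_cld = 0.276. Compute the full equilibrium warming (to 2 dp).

6.57 °C

Total gain g = 0.15 − 0.0905 + 0.328 + 0.276 = 0.6635.
Amplification A = 1/(1 − 0.6635) = 2.972.
ΔT = 2.21 × 2.972 = 6.57 °C.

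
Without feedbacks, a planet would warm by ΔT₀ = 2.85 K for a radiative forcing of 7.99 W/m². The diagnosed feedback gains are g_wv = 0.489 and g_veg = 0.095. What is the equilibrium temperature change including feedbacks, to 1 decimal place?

6.9 K

Total gain g = 0.489 + 0.095 = 0.584.
Amplification A = 1/(1 − 0.584) = 2.404.
ΔT = 2.85 × 2.404 = 6.9 K.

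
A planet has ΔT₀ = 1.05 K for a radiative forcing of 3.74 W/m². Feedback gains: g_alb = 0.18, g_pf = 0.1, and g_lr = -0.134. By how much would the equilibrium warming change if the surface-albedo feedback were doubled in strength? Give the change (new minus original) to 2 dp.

0.33 K

Original: g = 0.146, ΔT = 1.05/(1−0.146) = 1.2295 K.
With doubled surface-albedo: g' = 0.326, ΔT' = 1.05/(1−0.326) = 1.5579 K.
Change = 1.5579 − 1.2295 = 0.33 K.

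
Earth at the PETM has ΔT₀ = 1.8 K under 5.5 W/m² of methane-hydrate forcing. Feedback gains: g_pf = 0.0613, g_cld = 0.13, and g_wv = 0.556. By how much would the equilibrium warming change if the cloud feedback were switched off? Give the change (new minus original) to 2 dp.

Original: g = 0.7473, ΔT = 1.8/(1−0.7473) = 7.1231 K.
Without cloud: g' = 0.6173, ΔT' = 1.8/(1−0.6173) = 4.7034 K.
Change = 4.7034 − 7.1231 = -2.42 K.

-2.42 K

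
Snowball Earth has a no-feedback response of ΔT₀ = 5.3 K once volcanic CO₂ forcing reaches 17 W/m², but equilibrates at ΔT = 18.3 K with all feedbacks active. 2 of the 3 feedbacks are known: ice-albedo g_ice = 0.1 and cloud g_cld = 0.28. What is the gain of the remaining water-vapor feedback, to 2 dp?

0.33

Amplification A = ΔT/ΔT₀ = 18.3/5.3 = 3.453.
Total gain g = 1 − 1/A = 1 − 1/3.453 = 0.7104.
Known gains sum to 0.1 + 0.28 = 0.38.
g_wv = 0.7104 − 0.38 = 0.33.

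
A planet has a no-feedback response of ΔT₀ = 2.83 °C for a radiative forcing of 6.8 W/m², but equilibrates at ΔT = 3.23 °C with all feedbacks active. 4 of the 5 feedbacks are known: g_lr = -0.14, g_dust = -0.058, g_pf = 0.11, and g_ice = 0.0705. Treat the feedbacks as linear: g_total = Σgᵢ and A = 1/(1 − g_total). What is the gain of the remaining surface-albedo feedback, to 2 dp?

Amplification A = ΔT/ΔT₀ = 3.23/2.83 = 1.141.
Total gain g = 1 − 1/A = 1 − 1/1.141 = 0.1236.
Known gains sum to -0.14 − 0.058 + 0.11 + 0.0705 = -0.0175.
g_alb = 0.1236 + 0.0175 = 0.14.

0.14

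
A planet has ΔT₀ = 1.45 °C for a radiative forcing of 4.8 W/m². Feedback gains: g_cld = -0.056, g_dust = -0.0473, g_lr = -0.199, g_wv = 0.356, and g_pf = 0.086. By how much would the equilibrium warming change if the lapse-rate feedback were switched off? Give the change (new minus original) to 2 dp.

0.51 °C

Original: g = 0.1397, ΔT = 1.45/(1−0.1397) = 1.6855 °C.
Without lapse-rate: g' = 0.3387, ΔT' = 1.45/(1−0.3387) = 2.1927 °C.
Change = 2.1927 − 1.6855 = 0.51 °C.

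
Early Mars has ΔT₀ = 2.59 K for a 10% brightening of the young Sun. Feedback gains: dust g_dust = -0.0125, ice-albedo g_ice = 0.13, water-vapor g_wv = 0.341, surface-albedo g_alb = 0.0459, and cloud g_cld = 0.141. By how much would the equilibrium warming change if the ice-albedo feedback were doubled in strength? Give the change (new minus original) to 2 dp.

Original: g = 0.6454, ΔT = 2.59/(1−0.6454) = 7.3040 K.
With doubled ice-albedo: g' = 0.7754, ΔT' = 2.59/(1−0.7754) = 11.5316 K.
Change = 11.5316 − 7.3040 = 4.23 K.

4.23 K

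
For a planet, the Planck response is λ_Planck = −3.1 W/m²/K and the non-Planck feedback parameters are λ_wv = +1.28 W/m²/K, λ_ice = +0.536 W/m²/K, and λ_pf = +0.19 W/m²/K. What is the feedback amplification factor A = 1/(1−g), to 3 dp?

2.834

Convert to gains: g_wv = 1.28/3.1 = 0.4129; g_ice = 0.536/3.1 = 0.1729; g_pf = 0.19/3.1 = 0.06129.
Total gain g = 0.64709.
A = 1/(1 − 0.64709) = 2.834.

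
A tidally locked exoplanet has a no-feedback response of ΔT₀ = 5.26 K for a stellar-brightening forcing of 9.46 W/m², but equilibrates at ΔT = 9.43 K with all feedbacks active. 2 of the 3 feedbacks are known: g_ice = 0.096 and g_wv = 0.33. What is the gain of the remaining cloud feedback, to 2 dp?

Amplification A = ΔT/ΔT₀ = 9.43/5.26 = 1.793.
Total gain g = 1 − 1/A = 1 − 1/1.793 = 0.4423.
Known gains sum to 0.096 + 0.33 = 0.426.
g_cld = 0.4423 − 0.426 = 0.02.

0.02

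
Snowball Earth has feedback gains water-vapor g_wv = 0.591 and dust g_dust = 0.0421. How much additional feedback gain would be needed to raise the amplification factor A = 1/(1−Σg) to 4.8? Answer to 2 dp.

0.16

Current total gain = 0.6331.
Target gain for A = 4.8: g* = 1 − 1/4.8 = 0.7917.
Additional gain needed = 0.7917 − 0.6331 = 0.16.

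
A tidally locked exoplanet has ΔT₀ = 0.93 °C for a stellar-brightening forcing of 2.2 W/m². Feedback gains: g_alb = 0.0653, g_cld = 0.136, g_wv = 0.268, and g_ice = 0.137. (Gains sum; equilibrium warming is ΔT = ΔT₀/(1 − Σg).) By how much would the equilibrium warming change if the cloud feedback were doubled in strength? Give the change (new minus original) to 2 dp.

Original: g = 0.6063, ΔT = 0.93/(1−0.6063) = 2.3622 °C.
With doubled cloud: g' = 0.7423, ΔT' = 0.93/(1−0.7423) = 3.6088 °C.
Change = 3.6088 − 2.3622 = 1.25 °C.

1.25 °C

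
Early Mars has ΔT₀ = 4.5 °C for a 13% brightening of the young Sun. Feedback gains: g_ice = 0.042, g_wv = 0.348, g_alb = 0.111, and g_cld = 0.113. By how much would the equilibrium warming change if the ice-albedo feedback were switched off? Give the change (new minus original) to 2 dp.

Original: g = 0.614, ΔT = 4.5/(1−0.614) = 11.6580 °C.
Without ice-albedo: g' = 0.572, ΔT' = 4.5/(1−0.572) = 10.5140 °C.
Change = 10.5140 − 11.6580 = -1.14 °C.

-1.14 °C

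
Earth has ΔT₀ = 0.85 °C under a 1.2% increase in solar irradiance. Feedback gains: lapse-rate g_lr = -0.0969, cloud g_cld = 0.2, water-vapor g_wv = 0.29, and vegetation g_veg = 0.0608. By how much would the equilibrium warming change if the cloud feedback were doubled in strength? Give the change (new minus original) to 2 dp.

0.90 °C

Original: g = 0.4539, ΔT = 0.85/(1−0.4539) = 1.5565 °C.
With doubled cloud: g' = 0.6539, ΔT' = 0.85/(1−0.6539) = 2.4559 °C.
Change = 2.4559 − 1.5565 = 0.90 °C.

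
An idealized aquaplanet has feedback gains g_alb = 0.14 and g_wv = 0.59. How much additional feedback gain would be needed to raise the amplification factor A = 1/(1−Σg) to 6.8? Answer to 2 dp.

Current total gain = 0.73.
Target gain for A = 6.8: g* = 1 − 1/6.8 = 0.8529.
Additional gain needed = 0.8529 − 0.73 = 0.12.

0.12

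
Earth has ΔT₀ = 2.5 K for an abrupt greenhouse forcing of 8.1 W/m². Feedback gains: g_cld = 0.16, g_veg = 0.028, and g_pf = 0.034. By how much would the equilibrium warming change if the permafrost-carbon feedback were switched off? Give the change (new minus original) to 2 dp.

-0.13 K

Original: g = 0.222, ΔT = 2.5/(1−0.222) = 3.2134 K.
Without permafrost-carbon: g' = 0.188, ΔT' = 2.5/(1−0.188) = 3.0788 K.
Change = 3.0788 − 3.2134 = -0.13 K.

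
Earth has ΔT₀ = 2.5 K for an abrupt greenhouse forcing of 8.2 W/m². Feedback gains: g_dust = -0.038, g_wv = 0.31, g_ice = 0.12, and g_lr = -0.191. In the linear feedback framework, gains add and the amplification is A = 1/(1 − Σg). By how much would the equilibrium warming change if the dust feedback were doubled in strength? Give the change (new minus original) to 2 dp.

-0.14 K

Original: g = 0.201, ΔT = 2.5/(1−0.201) = 3.1289 K.
With doubled dust: g' = 0.163, ΔT' = 2.5/(1−0.163) = 2.9869 K.
Change = 2.9869 − 3.1289 = -0.14 K.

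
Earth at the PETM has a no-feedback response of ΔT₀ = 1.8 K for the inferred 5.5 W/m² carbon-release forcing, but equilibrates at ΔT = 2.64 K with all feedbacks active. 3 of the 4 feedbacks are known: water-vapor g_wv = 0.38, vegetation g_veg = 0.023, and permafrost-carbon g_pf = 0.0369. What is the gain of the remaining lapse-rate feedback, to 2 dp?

Amplification A = ΔT/ΔT₀ = 2.64/1.8 = 1.467.
Total gain g = 1 − 1/A = 1 − 1/1.467 = 0.3183.
Known gains sum to 0.38 + 0.023 + 0.0369 = 0.4399.
g_lr = 0.3183 − 0.4399 = -0.12.

-0.12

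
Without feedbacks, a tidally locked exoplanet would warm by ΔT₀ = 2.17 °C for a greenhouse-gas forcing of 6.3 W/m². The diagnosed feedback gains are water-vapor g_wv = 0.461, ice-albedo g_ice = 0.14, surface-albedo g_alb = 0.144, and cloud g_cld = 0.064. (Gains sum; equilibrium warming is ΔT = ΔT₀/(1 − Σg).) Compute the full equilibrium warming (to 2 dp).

Total gain g = 0.461 + 0.14 + 0.144 + 0.064 = 0.809.
Amplification A = 1/(1 − 0.809) = 5.236.
ΔT = 2.17 × 5.236 = 11.36 °C.

11.36 °C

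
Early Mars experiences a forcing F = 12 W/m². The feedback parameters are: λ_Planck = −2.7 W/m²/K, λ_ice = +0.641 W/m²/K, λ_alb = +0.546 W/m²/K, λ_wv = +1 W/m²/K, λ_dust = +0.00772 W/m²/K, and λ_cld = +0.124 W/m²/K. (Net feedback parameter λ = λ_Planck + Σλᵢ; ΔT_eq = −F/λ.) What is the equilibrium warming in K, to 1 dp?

31.5 K

Net feedback parameter λ = (−2.7) + (+0.641) + (+0.546) + (+1) + (+0.00772) + (+0.124) = -0.38128 W/m²/K.
ΔT = −F/λ = −12/(-0.38128) = 31.5 K.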